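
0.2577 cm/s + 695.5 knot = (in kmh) 1288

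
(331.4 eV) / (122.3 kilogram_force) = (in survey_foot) 1.452e-19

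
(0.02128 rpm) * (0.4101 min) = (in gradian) 3.491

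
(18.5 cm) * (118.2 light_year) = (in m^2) 2.069e+17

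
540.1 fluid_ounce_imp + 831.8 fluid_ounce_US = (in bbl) 0.2512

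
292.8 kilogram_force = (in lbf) 645.5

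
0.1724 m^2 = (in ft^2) 1.856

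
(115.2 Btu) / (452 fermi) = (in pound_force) 6.045e+16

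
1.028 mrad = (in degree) 0.0589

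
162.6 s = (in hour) 0.04517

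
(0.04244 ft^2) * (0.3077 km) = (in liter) 1213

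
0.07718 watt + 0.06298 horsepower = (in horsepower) 0.06308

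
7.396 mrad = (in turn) 0.001177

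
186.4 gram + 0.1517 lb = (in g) 255.2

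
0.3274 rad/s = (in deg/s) 18.76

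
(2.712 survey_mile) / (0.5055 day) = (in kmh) 0.3598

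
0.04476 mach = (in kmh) 54.87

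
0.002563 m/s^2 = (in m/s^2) 0.002563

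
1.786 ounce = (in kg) 0.05063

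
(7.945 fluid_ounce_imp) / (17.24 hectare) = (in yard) 1.432e-09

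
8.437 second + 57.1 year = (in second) 1.801e+09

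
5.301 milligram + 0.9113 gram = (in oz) 0.03233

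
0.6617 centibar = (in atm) 0.00653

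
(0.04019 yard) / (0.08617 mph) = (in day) 1.104e-05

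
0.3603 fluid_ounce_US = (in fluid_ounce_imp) 0.375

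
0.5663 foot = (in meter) 0.1726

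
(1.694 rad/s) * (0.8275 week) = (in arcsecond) 1.749e+11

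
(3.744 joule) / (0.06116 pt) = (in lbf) 3.901e+04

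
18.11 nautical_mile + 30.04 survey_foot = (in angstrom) 3.355e+14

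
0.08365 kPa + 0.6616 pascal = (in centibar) 0.08431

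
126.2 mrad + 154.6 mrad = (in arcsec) 5.792e+04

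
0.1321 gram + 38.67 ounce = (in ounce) 38.67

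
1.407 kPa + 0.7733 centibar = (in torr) 16.35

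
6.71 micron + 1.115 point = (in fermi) 4.001e+11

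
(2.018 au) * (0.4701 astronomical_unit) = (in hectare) 2.123e+18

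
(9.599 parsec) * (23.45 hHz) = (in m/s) 6.946e+20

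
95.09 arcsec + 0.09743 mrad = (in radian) 0.0005584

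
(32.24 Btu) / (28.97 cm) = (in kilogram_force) 1.197e+04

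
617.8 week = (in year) 11.85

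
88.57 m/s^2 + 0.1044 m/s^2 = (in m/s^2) 88.67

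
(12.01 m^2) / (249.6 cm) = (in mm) 4812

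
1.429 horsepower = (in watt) 1066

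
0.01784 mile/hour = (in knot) 0.0155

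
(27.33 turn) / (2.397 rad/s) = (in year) 2.272e-06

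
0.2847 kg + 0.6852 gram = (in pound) 0.6292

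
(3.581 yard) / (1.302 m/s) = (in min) 0.04192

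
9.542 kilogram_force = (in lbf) 21.04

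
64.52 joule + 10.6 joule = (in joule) 75.12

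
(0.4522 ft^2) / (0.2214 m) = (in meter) 0.1898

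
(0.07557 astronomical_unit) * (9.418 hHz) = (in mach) 3.127e+10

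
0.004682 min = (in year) 8.908e-09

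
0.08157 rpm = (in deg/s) 0.4894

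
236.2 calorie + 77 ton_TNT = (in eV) 2.011e+30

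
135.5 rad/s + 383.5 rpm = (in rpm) 1677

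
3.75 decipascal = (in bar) 3.75e-06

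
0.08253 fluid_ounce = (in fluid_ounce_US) 0.08253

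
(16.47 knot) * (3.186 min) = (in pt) 4.591e+06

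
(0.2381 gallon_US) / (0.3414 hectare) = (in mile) 1.64e-10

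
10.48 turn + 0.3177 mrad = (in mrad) 6.585e+04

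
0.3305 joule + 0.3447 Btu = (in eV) 2.272e+21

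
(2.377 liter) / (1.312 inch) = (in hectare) 7.133e-06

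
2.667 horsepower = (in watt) 1989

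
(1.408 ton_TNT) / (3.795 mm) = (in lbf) 3.49e+11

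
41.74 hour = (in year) 0.004765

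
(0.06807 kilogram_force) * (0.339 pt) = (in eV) 4.983e+14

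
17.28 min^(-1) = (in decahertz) 0.0288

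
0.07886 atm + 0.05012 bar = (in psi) 1.886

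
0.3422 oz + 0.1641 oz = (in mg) 1.435e+04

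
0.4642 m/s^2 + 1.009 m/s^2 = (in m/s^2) 1.473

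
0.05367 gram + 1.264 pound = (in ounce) 20.23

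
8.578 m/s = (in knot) 16.67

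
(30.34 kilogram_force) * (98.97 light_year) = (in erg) 2.786e+27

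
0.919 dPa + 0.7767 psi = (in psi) 0.7767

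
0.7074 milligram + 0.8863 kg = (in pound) 1.954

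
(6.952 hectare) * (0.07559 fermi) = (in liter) 5.255e-09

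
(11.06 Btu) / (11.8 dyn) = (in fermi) 9.889e+22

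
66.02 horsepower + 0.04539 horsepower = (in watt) 4.926e+04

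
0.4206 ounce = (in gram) 11.92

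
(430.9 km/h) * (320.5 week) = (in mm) 2.32e+13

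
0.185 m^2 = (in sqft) 1.991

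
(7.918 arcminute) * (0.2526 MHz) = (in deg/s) 3.333e+04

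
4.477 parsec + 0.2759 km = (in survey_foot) 4.532e+17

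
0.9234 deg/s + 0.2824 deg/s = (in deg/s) 1.206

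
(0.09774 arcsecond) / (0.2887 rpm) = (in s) 1.567e-05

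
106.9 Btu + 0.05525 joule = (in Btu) 106.9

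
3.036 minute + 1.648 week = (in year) 0.03161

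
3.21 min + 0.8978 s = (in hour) 0.05375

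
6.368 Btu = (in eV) 4.193e+22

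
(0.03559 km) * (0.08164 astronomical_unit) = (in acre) 1.074e+08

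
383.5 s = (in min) 6.392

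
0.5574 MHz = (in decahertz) 5.574e+04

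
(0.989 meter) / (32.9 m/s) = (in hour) 8.35e-06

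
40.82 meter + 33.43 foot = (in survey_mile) 0.0317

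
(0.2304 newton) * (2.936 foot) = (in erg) 2.062e+06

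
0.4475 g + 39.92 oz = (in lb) 2.496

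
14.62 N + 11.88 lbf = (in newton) 67.46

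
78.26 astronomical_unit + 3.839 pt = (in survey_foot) 3.841e+13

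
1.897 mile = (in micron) 3.053e+09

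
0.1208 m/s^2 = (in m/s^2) 0.1208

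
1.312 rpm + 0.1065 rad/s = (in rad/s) 0.2439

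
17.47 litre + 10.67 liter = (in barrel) 0.177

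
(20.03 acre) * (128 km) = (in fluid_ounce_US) 3.508e+14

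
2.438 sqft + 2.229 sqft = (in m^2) 0.4336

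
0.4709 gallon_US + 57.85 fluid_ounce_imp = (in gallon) 0.9051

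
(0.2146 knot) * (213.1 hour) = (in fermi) 8.469e+19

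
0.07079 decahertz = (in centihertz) 70.79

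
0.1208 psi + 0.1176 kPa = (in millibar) 9.505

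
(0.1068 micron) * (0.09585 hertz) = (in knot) 1.99e-08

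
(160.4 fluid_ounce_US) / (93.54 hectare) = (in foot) 1.664e-08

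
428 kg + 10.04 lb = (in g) 4.326e+05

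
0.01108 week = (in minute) 111.7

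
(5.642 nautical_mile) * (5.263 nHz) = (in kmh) 0.000198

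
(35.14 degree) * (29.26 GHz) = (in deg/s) 1.028e+12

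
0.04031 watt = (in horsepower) 5.406e-05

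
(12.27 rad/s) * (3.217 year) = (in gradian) 7.925e+10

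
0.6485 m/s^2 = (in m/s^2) 0.6485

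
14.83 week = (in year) 0.2844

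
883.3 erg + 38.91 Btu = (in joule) 4.105e+04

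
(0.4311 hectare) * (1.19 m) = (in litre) 5.13e+06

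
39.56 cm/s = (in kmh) 1.424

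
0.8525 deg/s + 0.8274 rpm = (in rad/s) 0.1015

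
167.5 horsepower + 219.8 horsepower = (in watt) 2.888e+05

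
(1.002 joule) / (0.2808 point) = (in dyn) 1.012e+09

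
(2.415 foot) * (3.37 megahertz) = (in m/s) 2.481e+06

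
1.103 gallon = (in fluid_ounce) 141.2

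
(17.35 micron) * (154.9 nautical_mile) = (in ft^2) 53.57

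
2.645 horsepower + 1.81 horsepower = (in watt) 3322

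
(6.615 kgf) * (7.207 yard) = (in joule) 427.5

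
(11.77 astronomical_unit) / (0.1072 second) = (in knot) 3.193e+13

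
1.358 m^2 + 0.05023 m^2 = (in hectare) 0.0001408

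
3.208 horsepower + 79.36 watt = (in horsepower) 3.314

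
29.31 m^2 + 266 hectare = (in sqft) 2.863e+07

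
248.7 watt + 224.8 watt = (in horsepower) 0.635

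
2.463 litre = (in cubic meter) 0.002463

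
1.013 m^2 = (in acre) 0.0002503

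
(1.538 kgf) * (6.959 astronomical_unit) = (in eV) 9.8e+31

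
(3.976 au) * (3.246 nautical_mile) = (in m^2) 3.576e+15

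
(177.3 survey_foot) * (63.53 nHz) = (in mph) 7.68e-06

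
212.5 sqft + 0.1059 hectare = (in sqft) 1.161e+04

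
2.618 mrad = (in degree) 0.15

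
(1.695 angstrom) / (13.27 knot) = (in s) 2.483e-11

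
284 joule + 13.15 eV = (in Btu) 0.2692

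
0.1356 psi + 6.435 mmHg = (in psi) 0.26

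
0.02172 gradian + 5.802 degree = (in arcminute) 349.3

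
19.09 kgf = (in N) 187.2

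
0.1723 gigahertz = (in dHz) 1.723e+09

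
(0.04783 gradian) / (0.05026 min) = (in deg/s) 0.01427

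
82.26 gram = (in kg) 0.08226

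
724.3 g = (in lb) 1.597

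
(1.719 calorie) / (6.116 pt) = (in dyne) 3.333e+08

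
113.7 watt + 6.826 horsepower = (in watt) 5204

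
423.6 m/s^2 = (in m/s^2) 423.6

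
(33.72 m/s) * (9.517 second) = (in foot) 1053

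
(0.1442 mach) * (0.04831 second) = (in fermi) 2.372e+15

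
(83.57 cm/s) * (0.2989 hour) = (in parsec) 2.914e-14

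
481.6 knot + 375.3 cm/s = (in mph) 562.6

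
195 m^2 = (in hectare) 0.0195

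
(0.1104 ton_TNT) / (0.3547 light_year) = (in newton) 1.376e-07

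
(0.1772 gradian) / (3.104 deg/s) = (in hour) 1.427e-05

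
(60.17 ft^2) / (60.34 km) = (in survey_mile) 5.756e-08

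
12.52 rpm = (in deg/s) 75.12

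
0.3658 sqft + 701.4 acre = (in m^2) 2.838e+06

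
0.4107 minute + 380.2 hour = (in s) 1.369e+06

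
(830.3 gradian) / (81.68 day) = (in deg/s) 0.0001059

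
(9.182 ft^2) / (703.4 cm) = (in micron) 1.213e+05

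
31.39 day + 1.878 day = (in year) 0.09115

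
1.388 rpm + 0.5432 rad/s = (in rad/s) 0.6886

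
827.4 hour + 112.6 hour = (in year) 0.1073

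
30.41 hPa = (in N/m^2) 3041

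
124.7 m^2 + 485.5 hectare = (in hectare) 485.5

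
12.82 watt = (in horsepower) 0.01719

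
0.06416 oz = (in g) 1.819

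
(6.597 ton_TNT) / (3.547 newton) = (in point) 2.206e+13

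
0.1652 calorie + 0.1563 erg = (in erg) 6.912e+06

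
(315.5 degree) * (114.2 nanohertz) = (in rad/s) 6.288e-07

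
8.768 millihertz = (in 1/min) 0.5261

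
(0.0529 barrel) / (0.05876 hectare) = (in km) 1.431e-08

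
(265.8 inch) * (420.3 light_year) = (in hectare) 2.685e+15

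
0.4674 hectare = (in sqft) 5.031e+04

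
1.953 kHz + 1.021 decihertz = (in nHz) 1.953e+12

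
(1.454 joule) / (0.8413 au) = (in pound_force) 2.597e-12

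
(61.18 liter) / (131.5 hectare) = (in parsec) 1.508e-24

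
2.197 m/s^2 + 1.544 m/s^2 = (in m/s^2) 3.741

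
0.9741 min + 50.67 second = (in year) 3.46e-06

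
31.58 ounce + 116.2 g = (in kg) 1.011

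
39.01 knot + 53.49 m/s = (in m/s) 73.56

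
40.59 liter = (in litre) 40.59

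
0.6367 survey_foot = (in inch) 7.64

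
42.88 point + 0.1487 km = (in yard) 162.6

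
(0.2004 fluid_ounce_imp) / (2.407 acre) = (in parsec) 1.894e-26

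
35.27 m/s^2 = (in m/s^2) 35.27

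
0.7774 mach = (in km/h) 952.9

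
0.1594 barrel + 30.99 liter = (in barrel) 0.3543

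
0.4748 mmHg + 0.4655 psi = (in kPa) 3.273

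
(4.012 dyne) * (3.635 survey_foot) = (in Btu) 4.213e-08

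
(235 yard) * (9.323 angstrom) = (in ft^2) 2.156e-06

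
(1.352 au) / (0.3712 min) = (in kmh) 3.269e+10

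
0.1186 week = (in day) 0.8302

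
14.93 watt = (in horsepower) 0.02002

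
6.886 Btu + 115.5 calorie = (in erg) 7.748e+10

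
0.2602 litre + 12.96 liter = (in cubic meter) 0.01322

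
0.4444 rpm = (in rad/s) 0.04654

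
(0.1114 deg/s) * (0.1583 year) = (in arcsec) 2.002e+09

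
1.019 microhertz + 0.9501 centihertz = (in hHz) 9.502e-05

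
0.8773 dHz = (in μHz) 8.773e+04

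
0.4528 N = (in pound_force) 0.1018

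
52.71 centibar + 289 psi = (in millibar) 2.045e+04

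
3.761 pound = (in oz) 60.18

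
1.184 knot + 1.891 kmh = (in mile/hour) 2.538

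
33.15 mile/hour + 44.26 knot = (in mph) 84.08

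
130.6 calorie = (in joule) 546.4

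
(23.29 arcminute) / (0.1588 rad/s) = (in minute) 0.000711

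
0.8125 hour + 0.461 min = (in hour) 0.8202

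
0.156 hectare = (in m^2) 1560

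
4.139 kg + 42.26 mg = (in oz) 146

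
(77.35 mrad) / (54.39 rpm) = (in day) 1.572e-07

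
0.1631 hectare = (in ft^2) 1.756e+04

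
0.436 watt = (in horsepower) 0.0005847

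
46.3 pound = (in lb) 46.3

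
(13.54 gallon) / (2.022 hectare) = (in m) 2.535e-06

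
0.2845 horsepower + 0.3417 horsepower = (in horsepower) 0.6262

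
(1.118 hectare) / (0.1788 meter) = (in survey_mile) 38.85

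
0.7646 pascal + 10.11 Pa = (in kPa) 0.01087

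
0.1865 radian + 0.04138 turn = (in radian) 0.4465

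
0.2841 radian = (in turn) 0.04522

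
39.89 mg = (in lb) 8.794e-05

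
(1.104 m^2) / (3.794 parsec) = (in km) 9.43e-21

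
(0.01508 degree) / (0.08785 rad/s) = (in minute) 4.993e-05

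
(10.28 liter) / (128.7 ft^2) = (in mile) 5.342e-07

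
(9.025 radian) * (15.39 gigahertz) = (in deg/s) 7.958e+12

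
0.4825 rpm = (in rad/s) 0.05053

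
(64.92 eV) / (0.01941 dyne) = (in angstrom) 0.5359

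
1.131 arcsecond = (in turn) 8.727e-07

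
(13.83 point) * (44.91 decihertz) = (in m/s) 0.02191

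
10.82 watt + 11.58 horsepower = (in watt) 8646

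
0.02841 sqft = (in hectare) 2.639e-07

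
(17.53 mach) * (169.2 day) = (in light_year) 9.223e-06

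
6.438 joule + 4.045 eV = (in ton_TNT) 1.539e-09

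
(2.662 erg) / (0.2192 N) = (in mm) 0.001214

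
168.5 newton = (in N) 168.5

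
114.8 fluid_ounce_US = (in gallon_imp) 0.7468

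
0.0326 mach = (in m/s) 11.1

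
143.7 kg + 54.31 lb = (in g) 1.683e+05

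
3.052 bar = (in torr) 2289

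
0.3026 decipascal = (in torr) 0.000227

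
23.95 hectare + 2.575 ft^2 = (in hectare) 23.95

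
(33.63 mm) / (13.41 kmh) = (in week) 1.493e-08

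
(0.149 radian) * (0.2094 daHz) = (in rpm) 2.979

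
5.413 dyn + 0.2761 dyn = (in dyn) 5.689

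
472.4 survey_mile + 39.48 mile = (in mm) 8.238e+08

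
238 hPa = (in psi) 3.452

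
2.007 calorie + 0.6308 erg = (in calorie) 2.007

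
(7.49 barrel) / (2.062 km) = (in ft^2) 0.006216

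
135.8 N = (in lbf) 30.53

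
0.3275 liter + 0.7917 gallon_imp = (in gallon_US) 1.037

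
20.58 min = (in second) 1235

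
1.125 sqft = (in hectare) 1.045e-05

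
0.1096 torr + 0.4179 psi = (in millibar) 28.96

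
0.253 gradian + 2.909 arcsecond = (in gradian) 0.2539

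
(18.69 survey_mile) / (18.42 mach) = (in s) 4.796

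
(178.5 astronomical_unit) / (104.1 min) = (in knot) 8.31e+09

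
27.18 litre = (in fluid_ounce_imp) 956.6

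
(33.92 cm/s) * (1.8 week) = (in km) 369.3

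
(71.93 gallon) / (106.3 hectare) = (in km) 2.561e-10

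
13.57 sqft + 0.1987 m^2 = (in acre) 0.0003606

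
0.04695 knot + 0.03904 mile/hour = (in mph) 0.09307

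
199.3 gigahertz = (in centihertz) 1.993e+13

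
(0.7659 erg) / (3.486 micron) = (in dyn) 2197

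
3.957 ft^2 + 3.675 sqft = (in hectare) 7.09e-05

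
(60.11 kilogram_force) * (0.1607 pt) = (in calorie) 0.007987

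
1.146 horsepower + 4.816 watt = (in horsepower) 1.152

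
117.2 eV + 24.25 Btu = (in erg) 2.559e+11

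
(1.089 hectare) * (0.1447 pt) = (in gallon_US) 146.9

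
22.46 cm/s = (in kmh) 0.8086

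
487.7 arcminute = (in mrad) 141.9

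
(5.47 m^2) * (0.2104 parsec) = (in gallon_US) 9.381e+18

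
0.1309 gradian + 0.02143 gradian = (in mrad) 2.393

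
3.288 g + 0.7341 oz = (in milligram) 2.41e+04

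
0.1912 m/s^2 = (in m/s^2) 0.1912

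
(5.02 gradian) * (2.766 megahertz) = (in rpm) 2.083e+06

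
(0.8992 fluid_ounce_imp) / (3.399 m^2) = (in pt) 0.02131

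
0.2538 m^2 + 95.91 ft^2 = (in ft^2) 98.64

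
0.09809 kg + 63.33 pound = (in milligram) 2.882e+07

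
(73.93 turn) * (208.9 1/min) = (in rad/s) 1617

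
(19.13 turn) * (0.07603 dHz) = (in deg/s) 52.36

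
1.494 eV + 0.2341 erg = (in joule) 2.341e-08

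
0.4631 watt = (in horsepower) 0.000621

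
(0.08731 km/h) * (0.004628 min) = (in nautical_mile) 3.636e-06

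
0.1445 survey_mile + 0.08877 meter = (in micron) 2.326e+08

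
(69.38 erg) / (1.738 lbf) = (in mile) 5.576e-10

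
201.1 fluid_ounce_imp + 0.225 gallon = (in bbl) 0.0413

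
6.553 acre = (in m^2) 2.652e+04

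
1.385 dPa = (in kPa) 0.0001385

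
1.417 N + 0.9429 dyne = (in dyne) 1.417e+05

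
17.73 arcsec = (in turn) 1.368e-05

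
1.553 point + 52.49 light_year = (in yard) 5.431e+17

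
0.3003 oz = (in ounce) 0.3003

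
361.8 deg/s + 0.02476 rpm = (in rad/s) 6.317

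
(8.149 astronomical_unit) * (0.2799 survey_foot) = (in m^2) 1.04e+11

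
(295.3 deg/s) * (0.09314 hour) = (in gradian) 1.1e+05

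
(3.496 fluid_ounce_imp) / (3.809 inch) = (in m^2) 0.001027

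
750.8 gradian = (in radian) 11.79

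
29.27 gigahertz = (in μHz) 2.927e+16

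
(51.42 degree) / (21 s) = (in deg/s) 2.449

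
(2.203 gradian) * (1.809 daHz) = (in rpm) 5.978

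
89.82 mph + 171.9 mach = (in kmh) 2.109e+05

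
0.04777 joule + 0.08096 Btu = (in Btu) 0.08101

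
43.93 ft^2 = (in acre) 0.001008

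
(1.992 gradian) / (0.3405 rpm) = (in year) 2.783e-08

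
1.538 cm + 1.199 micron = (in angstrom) 1.538e+08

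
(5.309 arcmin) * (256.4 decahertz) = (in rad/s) 3.96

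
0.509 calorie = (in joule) 2.13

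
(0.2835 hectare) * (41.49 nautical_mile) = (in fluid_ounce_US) 7.366e+12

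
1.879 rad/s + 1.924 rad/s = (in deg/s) 217.9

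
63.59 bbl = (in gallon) 2671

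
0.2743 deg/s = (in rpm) 0.04572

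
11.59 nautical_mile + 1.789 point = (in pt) 6.084e+07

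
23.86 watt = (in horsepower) 0.032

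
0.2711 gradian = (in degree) 0.244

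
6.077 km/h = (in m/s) 1.688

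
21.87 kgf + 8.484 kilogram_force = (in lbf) 66.92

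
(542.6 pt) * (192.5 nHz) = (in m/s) 3.685e-08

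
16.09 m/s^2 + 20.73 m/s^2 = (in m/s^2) 36.82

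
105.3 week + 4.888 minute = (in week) 105.3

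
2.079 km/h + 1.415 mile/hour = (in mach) 0.003554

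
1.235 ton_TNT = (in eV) 3.225e+28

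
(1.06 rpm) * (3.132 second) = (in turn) 0.05533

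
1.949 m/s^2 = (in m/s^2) 1.949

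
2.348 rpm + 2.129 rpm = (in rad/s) 0.4688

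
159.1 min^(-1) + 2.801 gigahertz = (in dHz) 2.801e+10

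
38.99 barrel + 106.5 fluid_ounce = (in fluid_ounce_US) 2.097e+05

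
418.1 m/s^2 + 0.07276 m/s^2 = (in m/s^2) 418.2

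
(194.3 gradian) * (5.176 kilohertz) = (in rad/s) 1.58e+04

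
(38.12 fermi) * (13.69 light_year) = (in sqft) 5.314e+04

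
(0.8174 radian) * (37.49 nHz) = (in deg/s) 1.756e-06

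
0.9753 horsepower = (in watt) 727.3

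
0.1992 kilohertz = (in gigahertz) 1.992e-07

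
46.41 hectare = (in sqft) 4.996e+06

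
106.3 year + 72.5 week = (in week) 5615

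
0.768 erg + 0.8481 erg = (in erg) 1.616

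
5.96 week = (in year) 0.1143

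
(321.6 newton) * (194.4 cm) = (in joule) 625.2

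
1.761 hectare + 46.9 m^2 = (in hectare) 1.766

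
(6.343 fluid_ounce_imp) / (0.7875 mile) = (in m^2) 1.422e-07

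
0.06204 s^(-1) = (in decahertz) 0.006204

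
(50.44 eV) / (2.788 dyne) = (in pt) 8.217e-10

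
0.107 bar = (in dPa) 1.07e+05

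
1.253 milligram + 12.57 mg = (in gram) 0.01382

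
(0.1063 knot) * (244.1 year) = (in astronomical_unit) 0.002814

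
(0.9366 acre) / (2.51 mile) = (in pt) 2660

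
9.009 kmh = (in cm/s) 250.3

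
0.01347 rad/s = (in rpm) 0.1286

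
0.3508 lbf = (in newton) 1.56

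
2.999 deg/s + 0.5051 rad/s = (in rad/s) 0.5574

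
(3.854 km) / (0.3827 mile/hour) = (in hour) 6.258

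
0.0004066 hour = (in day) 1.694e-05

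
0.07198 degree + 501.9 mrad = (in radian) 0.5032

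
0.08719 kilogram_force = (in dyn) 8.55e+04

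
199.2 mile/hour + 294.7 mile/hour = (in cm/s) 2.208e+04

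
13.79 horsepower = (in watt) 1.028e+04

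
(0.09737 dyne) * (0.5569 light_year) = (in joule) 5.13e+09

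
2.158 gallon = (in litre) 8.169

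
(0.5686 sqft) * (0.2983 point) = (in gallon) 0.001469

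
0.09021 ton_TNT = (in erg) 3.774e+15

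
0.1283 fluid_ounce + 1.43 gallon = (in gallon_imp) 1.192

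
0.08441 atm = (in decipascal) 8.553e+04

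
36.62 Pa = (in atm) 0.0003614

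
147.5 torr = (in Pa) 1.967e+04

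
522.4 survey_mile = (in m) 8.407e+05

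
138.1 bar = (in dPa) 1.381e+08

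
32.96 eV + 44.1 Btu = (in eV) 2.904e+23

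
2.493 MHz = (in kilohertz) 2493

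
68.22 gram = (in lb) 0.1504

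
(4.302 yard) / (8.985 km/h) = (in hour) 0.0004378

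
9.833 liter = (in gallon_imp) 2.163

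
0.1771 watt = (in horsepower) 0.0002375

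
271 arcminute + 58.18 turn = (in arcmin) 1.257e+06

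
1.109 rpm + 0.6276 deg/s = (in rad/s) 0.1271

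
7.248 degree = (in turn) 0.02013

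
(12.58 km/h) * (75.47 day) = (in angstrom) 2.279e+17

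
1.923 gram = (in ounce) 0.06783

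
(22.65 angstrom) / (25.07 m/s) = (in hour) 2.51e-14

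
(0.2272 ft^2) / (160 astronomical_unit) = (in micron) 8.818e-10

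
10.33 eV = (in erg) 1.655e-11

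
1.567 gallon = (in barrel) 0.03731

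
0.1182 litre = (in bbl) 0.0007435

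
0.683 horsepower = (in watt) 509.3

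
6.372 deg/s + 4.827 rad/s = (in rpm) 47.16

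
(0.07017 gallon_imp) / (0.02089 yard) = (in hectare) 1.67e-06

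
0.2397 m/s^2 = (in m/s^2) 0.2397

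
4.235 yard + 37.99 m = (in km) 0.04186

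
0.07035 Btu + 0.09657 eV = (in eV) 4.633e+20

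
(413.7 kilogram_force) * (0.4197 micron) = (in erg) 1.703e+04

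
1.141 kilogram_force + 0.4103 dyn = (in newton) 11.19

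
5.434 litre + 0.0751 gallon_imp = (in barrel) 0.03633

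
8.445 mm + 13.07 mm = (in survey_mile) 1.337e-05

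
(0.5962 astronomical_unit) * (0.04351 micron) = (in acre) 0.9589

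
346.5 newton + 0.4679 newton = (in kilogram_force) 35.38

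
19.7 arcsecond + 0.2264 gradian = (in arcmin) 12.55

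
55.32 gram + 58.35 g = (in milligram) 1.137e+05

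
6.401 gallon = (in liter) 24.23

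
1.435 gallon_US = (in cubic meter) 0.005432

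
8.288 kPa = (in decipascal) 8.288e+04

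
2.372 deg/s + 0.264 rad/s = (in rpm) 2.916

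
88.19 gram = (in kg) 0.08819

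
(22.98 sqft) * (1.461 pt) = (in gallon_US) 0.2907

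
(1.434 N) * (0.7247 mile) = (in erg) 1.672e+10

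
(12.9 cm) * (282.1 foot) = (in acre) 0.002741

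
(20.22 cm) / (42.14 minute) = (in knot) 0.0001555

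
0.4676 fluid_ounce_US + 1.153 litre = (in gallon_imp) 0.2567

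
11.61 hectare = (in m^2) 1.161e+05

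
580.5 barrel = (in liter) 9.229e+04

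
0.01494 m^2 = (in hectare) 1.494e-06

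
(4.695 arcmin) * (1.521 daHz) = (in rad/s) 0.02077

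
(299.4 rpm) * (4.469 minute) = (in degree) 4.817e+05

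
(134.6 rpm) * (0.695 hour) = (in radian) 3.527e+04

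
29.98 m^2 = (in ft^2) 322.7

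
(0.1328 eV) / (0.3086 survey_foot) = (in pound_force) 5.085e-20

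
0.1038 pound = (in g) 47.08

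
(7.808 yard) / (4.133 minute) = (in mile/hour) 0.0644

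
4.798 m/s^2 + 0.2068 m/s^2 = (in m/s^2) 5.005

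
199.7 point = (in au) 4.709e-13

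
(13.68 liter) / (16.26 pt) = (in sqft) 25.67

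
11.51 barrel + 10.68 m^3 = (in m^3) 12.51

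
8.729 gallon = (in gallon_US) 8.729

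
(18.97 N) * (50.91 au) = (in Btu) 1.369e+11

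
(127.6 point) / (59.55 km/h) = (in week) 4.499e-09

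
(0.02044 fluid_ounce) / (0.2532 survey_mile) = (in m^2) 1.483e-09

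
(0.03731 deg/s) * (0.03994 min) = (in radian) 0.00156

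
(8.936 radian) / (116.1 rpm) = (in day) 8.507e-06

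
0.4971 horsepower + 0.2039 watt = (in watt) 370.9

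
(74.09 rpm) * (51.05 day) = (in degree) 1.961e+09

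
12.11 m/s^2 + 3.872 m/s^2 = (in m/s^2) 15.98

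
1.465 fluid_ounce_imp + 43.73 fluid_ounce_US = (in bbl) 0.008396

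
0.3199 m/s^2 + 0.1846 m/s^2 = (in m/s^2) 0.5045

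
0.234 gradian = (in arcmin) 12.64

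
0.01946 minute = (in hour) 0.0003243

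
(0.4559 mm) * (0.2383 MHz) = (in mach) 0.3191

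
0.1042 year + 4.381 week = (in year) 0.1882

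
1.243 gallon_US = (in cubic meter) 0.004705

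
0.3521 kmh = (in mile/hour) 0.2188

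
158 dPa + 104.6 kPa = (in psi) 15.17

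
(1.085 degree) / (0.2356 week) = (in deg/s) 7.615e-06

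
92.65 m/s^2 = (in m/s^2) 92.65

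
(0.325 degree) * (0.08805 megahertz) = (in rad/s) 499.4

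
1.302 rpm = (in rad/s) 0.1363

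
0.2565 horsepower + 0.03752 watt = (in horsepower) 0.2566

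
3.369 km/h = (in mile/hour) 2.093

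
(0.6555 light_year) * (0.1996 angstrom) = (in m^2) 1.238e+05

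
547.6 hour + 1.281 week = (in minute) 4.577e+04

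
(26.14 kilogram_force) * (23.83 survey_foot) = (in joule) 1862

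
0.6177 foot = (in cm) 18.83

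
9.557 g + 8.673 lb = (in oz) 139.1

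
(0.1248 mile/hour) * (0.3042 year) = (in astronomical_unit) 3.578e-06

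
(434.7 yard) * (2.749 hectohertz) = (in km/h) 3.934e+05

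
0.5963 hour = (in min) 35.78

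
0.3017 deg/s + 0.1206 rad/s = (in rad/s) 0.1259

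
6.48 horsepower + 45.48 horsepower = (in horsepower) 51.96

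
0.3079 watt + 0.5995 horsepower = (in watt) 447.4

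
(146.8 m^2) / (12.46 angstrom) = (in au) 0.7876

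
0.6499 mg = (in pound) 1.433e-06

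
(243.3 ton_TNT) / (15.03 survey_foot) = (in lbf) 4.995e+10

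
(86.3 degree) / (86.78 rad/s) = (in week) 2.87e-08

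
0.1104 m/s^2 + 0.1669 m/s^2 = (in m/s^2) 0.2773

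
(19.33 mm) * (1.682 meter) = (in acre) 8.034e-06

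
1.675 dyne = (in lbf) 3.766e-06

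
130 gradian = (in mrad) 2042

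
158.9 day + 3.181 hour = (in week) 22.72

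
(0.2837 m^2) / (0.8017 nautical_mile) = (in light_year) 2.02e-20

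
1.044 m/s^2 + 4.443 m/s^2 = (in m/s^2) 5.487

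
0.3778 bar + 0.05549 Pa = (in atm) 0.3729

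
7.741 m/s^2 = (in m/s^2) 7.741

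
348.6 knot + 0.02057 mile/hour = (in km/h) 645.6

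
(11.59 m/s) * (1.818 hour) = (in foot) 2.489e+05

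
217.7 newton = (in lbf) 48.94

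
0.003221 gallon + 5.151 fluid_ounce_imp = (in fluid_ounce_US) 5.361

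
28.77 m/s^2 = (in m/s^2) 28.77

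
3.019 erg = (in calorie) 7.216e-08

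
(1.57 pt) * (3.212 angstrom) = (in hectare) 1.779e-17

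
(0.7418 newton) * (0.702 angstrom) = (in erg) 0.0005207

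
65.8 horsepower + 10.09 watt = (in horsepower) 65.81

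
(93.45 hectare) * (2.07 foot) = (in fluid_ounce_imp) 2.075e+10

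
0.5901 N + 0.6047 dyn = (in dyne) 5.901e+04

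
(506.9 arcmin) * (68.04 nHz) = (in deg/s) 5.748e-07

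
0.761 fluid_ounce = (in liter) 0.02251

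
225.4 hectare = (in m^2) 2.254e+06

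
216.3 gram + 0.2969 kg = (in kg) 0.5132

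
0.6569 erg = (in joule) 6.569e-08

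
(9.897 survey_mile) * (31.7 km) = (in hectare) 5.049e+04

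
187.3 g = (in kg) 0.1873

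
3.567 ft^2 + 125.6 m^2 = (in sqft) 1356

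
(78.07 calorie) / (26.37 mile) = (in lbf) 0.00173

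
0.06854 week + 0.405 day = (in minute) 1274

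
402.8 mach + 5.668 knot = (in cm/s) 1.372e+07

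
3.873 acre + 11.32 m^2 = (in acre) 3.876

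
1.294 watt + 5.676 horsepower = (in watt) 4234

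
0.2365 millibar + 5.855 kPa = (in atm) 0.05802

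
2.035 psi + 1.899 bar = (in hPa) 2039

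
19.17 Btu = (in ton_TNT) 4.834e-06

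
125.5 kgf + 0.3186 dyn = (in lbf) 276.7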